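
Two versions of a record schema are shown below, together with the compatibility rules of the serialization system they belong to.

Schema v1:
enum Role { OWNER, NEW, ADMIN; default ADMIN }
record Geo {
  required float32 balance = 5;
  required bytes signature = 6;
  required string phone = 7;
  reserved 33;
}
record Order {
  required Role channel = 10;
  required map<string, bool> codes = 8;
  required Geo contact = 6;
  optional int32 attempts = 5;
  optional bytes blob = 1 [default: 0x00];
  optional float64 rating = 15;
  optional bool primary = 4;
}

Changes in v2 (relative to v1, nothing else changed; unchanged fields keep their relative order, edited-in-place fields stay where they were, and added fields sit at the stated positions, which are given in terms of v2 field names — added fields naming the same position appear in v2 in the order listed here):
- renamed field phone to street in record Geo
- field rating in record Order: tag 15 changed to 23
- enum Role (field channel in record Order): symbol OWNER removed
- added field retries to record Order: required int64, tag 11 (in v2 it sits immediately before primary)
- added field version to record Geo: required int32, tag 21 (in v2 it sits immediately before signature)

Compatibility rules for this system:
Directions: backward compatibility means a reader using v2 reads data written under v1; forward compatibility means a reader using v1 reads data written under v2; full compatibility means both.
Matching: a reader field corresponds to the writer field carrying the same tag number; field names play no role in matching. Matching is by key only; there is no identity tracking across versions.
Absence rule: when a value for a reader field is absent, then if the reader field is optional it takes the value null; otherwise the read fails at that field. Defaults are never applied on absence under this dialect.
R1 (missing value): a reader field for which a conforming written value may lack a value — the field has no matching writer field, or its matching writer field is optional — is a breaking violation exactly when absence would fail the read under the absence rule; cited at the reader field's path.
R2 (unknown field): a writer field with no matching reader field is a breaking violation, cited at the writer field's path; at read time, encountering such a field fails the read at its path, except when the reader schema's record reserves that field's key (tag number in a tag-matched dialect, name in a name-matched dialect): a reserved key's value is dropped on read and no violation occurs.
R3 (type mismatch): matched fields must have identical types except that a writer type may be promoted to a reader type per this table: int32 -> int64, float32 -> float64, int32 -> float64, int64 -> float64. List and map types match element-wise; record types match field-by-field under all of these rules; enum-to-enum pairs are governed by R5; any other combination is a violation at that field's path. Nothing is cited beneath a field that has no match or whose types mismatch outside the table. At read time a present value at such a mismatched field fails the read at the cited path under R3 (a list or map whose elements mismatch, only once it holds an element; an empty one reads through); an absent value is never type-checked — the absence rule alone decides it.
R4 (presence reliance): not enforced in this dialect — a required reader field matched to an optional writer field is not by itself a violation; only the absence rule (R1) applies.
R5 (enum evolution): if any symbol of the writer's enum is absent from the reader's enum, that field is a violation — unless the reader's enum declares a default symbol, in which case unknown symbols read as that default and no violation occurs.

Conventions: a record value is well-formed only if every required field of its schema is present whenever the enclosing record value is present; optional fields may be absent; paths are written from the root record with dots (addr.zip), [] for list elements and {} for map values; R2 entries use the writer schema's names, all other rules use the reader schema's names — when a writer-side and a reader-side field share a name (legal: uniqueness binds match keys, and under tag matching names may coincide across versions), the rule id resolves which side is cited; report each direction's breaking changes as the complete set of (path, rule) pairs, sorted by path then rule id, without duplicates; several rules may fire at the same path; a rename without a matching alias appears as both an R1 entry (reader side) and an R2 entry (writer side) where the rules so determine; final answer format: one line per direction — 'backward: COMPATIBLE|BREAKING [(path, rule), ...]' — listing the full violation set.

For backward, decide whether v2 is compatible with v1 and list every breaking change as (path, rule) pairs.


backward: BREAKING [(contact.version, R1), (rating, R2), (retries, R1)]

each type pair in Order: writer, then reader
backward for Order (reader v2, writer v1):
  channel <- channel (Role -> Role, writer required)
  codes <- codes (map<string, bool> -> map<string, bool>, writer required)
  contact <- contact (Geo -> Geo, writer required)
  attempts <- attempts (int32 -> int32, writer optional)
  blob <- blob (bytes -> bytes, writer optional)
  rating has no writer counterpart
  retries has no writer counterpart
  primary <- primary (bool -> bool, writer optional)
  writer rating: unknown to reader
  contact.balance <- contact.balance (float32 -> float32, writer required)
  contact.version has no writer counterpart
  contact.signature <- contact.signature (bytes -> bytes, writer required)
  contact.street <- contact.phone (string -> string, writer required)
  R1 fires at contact.version
  R2 fires at rating
  R1 fires at retries
  => 3 violation(s): backward is BREAKING for Order
remaining Order differences; none change what is asked:
  renamed field phone to street in record Geo -> triggers nothing under Order's printed rules — same verdict
  enum Role (field channel in record Order): symbol OWNER removed -> triggers nothing under Order's printed rules — same verdict


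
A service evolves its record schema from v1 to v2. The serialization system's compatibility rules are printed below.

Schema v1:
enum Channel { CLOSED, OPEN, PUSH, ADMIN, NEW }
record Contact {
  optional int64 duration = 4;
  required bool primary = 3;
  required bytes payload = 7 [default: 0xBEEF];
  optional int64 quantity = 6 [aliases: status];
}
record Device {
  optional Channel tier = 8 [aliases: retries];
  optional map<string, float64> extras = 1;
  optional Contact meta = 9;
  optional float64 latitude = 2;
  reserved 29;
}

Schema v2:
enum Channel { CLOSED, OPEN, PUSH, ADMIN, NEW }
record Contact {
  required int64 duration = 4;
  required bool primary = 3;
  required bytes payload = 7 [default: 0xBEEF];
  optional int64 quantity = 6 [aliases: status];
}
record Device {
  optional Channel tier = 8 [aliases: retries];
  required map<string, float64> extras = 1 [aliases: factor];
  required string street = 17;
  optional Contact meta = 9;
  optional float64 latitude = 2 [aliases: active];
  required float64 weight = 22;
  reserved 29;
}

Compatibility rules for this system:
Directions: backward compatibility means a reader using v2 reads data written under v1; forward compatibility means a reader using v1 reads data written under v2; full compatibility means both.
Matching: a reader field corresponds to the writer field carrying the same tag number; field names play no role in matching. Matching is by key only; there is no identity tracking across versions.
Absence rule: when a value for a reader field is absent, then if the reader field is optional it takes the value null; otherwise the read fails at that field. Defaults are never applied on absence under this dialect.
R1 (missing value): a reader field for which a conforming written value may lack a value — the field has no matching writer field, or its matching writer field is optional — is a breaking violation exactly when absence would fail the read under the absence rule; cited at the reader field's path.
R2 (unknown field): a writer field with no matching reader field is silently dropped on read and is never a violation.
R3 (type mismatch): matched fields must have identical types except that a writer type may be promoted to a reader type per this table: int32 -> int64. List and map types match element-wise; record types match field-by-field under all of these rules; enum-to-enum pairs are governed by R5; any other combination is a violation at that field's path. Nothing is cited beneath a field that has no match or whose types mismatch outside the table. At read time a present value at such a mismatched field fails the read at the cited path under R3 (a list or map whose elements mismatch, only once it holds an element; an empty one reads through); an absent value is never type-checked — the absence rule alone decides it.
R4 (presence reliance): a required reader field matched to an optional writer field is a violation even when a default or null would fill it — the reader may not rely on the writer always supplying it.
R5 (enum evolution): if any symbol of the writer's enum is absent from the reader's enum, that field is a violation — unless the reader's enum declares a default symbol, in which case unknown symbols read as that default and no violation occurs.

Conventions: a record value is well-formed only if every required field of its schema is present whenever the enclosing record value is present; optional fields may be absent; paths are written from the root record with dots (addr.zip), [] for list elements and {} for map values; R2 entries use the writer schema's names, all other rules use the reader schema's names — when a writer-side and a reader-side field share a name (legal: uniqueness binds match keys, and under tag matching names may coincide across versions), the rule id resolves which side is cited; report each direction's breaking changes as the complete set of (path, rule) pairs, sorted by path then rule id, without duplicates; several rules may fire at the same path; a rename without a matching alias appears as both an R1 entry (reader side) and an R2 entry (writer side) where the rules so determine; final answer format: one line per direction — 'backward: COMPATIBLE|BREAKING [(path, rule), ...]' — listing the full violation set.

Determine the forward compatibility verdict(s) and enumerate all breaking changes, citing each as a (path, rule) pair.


forward: COMPATIBLE []

in Device below, arrows point writer -> reader
forward analysis of Device with v1 as reader and v2 as writer:
  tier: paired with writer tier (Channel -> Channel; writer optional)
  extras: paired with writer extras (map<string, float64> -> map<string, float64>; writer required)
  meta: paired with writer meta (Contact -> Contact; writer optional)
  latitude: paired with writer latitude (float64 -> float64; writer optional)
  leftover writer field: street
  leftover writer field: weight
  meta.duration: paired with writer meta.duration (int64 -> int64; writer required)
  meta.primary: paired with writer meta.primary (bool -> bool; writer required)
  meta.payload: paired with writer meta.payload (bytes -> bytes; writer required)
  meta.quantity: paired with writer meta.quantity (int64 -> int64; writer optional)
  => forward verdict for Device: COMPATIBLE, no violations
the rest of the Device diff is inert for this question:
  field duration in record Contact: optional changed to required -> its effect on Device is confined to the backward direction, not asked
  added field weight to record Device: required float64, tag 22 (in v2 it sits last) -> its effect on Device is confined to the backward direction, not asked
  field extras in record Device: optional changed to required -> its effect on Device is confined to the backward direction, not asked
  added field street to record Device: required string, tag 17 (in v2 it sits immediately before meta) -> its effect on Device is confined to the backward direction, not asked


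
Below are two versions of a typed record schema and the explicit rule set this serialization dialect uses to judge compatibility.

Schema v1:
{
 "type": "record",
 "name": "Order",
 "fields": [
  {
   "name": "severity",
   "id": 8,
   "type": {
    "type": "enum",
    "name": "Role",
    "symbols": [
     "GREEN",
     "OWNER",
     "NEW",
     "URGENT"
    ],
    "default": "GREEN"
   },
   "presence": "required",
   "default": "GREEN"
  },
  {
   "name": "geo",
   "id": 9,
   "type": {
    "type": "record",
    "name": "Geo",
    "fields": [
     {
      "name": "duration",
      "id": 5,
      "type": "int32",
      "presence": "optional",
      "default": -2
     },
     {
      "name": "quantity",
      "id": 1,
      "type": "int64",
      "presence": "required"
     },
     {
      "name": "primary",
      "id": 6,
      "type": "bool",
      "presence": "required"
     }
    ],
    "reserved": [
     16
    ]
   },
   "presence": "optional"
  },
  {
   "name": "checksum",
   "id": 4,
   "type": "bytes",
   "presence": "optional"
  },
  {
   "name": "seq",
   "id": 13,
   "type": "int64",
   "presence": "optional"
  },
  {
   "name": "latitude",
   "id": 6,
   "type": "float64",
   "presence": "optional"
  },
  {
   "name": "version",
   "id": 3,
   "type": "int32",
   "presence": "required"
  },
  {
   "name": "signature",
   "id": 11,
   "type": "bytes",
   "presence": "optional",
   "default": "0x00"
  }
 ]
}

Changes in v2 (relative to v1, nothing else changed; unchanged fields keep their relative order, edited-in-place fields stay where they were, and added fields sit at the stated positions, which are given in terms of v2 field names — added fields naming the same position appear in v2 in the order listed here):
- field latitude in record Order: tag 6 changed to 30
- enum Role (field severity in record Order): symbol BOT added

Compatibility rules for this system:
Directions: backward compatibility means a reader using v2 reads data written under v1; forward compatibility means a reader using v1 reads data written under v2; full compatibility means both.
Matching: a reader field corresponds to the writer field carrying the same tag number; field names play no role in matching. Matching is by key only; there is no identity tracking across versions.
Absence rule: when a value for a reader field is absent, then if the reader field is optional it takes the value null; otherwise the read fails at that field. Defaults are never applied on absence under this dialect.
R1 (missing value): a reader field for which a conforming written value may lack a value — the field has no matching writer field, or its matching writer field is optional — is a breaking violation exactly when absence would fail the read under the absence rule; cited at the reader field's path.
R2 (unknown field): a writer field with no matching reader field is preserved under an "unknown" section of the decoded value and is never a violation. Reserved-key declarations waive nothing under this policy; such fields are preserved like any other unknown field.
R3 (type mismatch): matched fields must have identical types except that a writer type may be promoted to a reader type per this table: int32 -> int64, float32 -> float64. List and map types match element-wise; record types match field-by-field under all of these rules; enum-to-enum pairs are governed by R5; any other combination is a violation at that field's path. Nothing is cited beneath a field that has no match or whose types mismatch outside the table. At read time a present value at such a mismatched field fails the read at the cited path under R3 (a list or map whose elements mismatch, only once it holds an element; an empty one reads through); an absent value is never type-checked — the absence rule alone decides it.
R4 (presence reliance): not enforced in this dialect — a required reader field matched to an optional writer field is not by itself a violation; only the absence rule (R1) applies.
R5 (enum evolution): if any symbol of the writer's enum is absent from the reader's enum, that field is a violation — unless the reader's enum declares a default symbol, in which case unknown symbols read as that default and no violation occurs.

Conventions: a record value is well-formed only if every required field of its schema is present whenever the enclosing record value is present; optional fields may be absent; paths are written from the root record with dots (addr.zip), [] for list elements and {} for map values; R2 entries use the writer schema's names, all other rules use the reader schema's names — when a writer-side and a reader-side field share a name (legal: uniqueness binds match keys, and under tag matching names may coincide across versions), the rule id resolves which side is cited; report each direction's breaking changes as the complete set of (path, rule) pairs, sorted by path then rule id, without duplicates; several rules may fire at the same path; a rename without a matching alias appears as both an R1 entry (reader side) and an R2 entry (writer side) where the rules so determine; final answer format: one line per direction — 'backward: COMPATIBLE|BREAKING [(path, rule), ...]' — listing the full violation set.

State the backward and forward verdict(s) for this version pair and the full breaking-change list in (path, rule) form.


each type pair in Order: writer, then reader
backward on Order — v2 reading data written by v1:
  writer required, Role -> Role: reader severity maps from writer severity
  writer optional, Geo -> Geo: reader geo maps from writer geo
  writer optional, bytes -> bytes: reader checksum maps from writer checksum
  writer optional, int64 -> int64: reader seq maps from writer seq
  latitude has no writer counterpart
  writer required, int32 -> int32: reader version maps from writer version
  writer optional, bytes -> bytes: reader signature maps from writer signature
  writer latitude: unknown to reader
  writer optional, int32 -> int32: reader geo.duration maps from writer geo.duration
  writer required, int64 -> int64: reader geo.quantity maps from writer geo.quantity
  writer required, bool -> bool: reader geo.primary maps from writer geo.primary
  => no violations; backward on Order: COMPATIBLE
forward on Order — v1 reading data written by v2:
  writer required, Role -> Role: reader severity maps from writer severity
  writer optional, Geo -> Geo: reader geo maps from writer geo
  writer optional, bytes -> bytes: reader checksum maps from writer checksum
  writer optional, int64 -> int64: reader seq maps from writer seq
  latitude has no writer counterpart
  writer required, int32 -> int32: reader version maps from writer version
  writer optional, bytes -> bytes: reader signature maps from writer signature
  writer latitude: unknown to reader
  writer optional, int32 -> int32: reader geo.duration maps from writer geo.duration
  writer required, int64 -> int64: reader geo.quantity maps from writer geo.quantity
  writer required, bool -> bool: reader geo.primary maps from writer geo.primary
  => no violations; forward on Order: COMPATIBLE

backward: COMPATIBLE []; forward: COMPATIBLE []


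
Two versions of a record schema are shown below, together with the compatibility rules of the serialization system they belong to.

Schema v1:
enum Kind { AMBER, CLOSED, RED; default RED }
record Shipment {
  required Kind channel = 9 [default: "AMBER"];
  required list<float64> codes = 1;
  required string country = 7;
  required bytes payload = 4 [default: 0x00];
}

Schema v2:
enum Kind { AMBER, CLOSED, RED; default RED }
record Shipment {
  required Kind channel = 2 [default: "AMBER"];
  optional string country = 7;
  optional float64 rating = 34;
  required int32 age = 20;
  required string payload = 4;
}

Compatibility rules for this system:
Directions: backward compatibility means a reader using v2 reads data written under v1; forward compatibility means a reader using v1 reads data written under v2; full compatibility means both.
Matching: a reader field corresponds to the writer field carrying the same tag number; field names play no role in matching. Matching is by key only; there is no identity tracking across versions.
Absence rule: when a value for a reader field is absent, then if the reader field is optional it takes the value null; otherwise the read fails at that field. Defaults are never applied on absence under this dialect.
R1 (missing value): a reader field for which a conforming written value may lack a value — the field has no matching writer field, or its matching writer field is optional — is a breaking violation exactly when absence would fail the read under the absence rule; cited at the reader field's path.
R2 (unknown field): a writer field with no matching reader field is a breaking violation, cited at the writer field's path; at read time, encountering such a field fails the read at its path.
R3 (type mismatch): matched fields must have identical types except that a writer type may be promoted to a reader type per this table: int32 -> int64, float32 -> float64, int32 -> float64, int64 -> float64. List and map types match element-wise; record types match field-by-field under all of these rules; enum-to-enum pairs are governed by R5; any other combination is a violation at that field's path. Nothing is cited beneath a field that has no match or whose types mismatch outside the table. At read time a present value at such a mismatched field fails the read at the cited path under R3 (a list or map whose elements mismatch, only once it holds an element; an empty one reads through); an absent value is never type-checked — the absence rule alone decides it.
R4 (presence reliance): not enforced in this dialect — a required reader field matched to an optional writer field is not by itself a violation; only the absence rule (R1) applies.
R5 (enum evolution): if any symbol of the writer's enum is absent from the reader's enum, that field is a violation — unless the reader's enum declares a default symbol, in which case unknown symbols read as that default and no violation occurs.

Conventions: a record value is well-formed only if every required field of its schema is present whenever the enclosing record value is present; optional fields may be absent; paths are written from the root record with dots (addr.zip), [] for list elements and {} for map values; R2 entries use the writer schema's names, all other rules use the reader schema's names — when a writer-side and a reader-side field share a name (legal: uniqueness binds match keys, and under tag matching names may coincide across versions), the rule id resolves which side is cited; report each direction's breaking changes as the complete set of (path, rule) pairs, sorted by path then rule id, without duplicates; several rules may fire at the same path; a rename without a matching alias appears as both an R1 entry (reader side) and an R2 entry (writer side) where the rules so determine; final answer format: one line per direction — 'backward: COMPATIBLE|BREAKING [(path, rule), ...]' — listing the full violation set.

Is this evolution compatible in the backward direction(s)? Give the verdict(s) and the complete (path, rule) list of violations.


backward: BREAKING [(age, R1), (channel, R1), (channel, R2), (codes, R2), (payload, R3)]

in Shipment below, arrows point writer -> reader
backward on Shipment — v2 reading data written by v1:
  channel: no writer match
  string -> string, writer required: country aligns to country
  rating: no writer match
  age: no writer match
  bytes -> string, writer required: payload aligns to payload
  channel (writer side), unknown to reader
  codes (writer side), unknown to reader
  R1 fires at age
  R1 fires at channel
  R2 fires at channel
  R2 fires at codes
  R3 fires at payload
  backward on Shipment therefore BREAKING (5)
checking off the Shipment differences that do not matter here:
  added field rating to record Shipment: optional float64, tag 34 (in v2 it sits immediately before payload) -> affects forward compatibility only, which is not asked
  field country in record Shipment: required changed to optional -> affects forward compatibility only, which is not asked


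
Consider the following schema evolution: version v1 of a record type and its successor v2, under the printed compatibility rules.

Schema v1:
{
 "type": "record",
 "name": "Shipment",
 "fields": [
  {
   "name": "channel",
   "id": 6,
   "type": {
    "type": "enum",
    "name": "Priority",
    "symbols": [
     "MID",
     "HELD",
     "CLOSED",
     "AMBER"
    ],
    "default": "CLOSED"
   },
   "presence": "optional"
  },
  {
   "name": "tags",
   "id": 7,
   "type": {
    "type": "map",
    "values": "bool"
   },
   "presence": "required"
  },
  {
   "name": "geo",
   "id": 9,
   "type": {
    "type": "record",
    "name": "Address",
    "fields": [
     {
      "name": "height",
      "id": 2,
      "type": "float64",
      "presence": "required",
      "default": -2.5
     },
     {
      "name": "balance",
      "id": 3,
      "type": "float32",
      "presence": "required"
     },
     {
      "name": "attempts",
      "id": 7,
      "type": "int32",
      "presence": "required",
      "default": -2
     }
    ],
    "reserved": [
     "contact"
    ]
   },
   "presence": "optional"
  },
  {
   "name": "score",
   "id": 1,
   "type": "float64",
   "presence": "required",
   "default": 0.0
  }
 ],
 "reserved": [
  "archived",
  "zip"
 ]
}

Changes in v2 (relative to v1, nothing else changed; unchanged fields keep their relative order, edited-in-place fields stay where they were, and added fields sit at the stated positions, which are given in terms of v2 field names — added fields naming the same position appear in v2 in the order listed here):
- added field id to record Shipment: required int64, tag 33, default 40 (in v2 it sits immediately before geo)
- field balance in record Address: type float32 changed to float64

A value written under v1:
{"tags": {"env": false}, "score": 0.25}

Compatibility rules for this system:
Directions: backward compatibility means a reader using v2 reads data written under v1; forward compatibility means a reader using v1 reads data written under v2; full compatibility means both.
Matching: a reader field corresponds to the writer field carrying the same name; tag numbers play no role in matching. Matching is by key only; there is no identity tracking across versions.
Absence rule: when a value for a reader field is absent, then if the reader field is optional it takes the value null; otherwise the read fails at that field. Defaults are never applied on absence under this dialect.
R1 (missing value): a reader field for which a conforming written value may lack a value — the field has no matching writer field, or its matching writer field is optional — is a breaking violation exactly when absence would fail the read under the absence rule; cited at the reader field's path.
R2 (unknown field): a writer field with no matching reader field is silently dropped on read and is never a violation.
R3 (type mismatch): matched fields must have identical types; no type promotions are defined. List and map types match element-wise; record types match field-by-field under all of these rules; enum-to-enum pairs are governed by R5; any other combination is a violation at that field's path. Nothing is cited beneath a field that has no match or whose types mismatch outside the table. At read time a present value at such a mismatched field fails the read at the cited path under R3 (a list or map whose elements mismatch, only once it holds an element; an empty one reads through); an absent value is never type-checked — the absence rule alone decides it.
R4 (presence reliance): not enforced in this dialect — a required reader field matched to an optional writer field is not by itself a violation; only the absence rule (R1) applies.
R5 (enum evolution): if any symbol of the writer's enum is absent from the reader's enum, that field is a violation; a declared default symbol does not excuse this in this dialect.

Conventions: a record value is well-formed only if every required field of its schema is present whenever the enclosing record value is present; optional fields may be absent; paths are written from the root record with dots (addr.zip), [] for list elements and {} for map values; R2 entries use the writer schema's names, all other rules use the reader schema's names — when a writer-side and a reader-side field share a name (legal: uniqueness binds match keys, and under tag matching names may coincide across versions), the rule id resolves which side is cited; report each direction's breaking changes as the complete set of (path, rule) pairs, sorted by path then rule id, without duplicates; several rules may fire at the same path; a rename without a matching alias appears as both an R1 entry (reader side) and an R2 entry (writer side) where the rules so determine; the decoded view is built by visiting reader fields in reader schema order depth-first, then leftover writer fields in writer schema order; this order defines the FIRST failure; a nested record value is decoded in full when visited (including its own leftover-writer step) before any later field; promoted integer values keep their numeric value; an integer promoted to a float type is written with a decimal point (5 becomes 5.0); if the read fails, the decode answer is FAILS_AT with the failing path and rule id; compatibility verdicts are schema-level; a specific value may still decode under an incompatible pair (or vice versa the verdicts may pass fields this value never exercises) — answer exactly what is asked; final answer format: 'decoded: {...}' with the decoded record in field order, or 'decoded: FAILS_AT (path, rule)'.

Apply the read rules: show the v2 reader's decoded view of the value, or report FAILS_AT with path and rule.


each type pair in Shipment: writer, then reader
migrating the Shipment value to v2:
  channel := null (not supplied -> null)
  tags := {"env": false}
  read fails at id under R1 (no fill)
  => FAILS_AT (id, R1)
diffs on Shipment not affecting the asked answer:
  field balance in record Address: type float32 changed to float64 -> affects the rule determinations only; this particular Shipment value decodes identically

decoded: FAILS_AT (id, R1)


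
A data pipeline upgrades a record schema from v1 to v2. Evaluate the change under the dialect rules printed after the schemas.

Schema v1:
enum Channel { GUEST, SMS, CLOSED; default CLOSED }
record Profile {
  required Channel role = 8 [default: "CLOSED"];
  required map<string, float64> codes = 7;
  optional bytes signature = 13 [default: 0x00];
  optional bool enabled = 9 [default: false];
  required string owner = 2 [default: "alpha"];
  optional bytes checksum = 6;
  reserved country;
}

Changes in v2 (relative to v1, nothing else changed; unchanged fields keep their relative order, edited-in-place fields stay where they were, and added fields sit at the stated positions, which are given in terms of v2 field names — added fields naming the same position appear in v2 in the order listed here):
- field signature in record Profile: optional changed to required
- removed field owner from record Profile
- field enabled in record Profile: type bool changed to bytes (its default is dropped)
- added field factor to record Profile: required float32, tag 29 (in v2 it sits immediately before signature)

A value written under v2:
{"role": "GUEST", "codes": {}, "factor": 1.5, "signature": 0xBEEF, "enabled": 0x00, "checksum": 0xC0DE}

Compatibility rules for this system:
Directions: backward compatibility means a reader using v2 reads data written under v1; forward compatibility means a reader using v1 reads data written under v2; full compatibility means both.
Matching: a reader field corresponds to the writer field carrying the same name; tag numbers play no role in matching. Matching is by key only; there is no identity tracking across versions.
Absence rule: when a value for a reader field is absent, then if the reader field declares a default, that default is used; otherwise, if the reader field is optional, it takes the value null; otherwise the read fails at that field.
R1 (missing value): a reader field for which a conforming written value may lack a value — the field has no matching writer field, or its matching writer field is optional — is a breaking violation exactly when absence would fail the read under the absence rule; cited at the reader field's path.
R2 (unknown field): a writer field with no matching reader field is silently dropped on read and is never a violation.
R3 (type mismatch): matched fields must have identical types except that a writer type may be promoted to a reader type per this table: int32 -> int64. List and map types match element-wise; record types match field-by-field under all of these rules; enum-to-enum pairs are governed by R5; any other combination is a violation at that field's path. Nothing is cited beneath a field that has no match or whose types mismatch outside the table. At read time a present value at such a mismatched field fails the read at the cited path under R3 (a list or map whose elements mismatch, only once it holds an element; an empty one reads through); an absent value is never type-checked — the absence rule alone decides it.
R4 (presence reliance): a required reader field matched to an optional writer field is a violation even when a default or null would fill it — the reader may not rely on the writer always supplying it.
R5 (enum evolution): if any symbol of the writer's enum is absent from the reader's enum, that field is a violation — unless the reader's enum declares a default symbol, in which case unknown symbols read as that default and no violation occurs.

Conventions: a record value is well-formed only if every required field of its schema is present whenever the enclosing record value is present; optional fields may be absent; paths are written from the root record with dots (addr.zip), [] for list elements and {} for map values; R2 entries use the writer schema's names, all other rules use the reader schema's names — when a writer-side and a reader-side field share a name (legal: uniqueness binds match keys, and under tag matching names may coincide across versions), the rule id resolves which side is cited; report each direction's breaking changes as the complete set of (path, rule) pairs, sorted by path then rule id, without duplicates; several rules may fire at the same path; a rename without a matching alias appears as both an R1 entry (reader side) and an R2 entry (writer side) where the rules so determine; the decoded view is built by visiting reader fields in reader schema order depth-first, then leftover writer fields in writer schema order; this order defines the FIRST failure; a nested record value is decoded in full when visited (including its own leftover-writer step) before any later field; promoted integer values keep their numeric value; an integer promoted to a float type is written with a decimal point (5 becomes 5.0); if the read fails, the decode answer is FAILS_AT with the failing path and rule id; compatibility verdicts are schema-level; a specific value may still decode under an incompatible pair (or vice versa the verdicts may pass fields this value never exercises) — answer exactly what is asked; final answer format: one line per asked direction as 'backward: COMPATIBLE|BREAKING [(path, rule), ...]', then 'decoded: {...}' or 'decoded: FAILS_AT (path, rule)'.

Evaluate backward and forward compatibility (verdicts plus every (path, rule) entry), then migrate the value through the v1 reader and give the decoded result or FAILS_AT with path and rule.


backward: BREAKING [(enabled, R3), (factor, R1), (signature, R4)]; forward: BREAKING [(enabled, R3)]; decoded: FAILS_AT (enabled, R3)

each type pair in Profile: writer, then reader
backward pass over Profile, reader schema v2, writer schema v1:
  writer required, Channel -> Channel: reader role maps from writer role
  writer required, map<string, float64> -> map<string, float64>: reader codes maps from writer codes
  factor: no writer-side match
  writer optional, bytes -> bytes: reader signature maps from writer signature
  writer optional, bool -> bytes: reader enabled maps from writer enabled
  writer optional, bytes -> bytes: reader checksum maps from writer checksum
  writer owner: unknown to reader
  violation R3 at enabled
  violation R1 at factor
  violation R4 at signature
  => backward verdict for Profile: BREAKING, 3 violation(s)
forward pass over Profile, reader schema v1, writer schema v2:
  writer required, Channel -> Channel: reader role maps from writer role
  writer required, map<string, float64> -> map<string, float64>: reader codes maps from writer codes
  writer required, bytes -> bytes: reader signature maps from writer signature
  writer optional, bytes -> bool: reader enabled maps from writer enabled
  owner: no writer-side match
  writer optional, bytes -> bytes: reader checksum maps from writer checksum
  writer factor: unknown to reader
  violation R3 at enabled
  => forward verdict for Profile: BREAKING, 1 violation(s)
decode (reader v1):
  role := "GUEST"
  codes := {}
  signature := 0xBEEF
  read fails at enabled under R3
  => FAILS_AT (enabled, R3)


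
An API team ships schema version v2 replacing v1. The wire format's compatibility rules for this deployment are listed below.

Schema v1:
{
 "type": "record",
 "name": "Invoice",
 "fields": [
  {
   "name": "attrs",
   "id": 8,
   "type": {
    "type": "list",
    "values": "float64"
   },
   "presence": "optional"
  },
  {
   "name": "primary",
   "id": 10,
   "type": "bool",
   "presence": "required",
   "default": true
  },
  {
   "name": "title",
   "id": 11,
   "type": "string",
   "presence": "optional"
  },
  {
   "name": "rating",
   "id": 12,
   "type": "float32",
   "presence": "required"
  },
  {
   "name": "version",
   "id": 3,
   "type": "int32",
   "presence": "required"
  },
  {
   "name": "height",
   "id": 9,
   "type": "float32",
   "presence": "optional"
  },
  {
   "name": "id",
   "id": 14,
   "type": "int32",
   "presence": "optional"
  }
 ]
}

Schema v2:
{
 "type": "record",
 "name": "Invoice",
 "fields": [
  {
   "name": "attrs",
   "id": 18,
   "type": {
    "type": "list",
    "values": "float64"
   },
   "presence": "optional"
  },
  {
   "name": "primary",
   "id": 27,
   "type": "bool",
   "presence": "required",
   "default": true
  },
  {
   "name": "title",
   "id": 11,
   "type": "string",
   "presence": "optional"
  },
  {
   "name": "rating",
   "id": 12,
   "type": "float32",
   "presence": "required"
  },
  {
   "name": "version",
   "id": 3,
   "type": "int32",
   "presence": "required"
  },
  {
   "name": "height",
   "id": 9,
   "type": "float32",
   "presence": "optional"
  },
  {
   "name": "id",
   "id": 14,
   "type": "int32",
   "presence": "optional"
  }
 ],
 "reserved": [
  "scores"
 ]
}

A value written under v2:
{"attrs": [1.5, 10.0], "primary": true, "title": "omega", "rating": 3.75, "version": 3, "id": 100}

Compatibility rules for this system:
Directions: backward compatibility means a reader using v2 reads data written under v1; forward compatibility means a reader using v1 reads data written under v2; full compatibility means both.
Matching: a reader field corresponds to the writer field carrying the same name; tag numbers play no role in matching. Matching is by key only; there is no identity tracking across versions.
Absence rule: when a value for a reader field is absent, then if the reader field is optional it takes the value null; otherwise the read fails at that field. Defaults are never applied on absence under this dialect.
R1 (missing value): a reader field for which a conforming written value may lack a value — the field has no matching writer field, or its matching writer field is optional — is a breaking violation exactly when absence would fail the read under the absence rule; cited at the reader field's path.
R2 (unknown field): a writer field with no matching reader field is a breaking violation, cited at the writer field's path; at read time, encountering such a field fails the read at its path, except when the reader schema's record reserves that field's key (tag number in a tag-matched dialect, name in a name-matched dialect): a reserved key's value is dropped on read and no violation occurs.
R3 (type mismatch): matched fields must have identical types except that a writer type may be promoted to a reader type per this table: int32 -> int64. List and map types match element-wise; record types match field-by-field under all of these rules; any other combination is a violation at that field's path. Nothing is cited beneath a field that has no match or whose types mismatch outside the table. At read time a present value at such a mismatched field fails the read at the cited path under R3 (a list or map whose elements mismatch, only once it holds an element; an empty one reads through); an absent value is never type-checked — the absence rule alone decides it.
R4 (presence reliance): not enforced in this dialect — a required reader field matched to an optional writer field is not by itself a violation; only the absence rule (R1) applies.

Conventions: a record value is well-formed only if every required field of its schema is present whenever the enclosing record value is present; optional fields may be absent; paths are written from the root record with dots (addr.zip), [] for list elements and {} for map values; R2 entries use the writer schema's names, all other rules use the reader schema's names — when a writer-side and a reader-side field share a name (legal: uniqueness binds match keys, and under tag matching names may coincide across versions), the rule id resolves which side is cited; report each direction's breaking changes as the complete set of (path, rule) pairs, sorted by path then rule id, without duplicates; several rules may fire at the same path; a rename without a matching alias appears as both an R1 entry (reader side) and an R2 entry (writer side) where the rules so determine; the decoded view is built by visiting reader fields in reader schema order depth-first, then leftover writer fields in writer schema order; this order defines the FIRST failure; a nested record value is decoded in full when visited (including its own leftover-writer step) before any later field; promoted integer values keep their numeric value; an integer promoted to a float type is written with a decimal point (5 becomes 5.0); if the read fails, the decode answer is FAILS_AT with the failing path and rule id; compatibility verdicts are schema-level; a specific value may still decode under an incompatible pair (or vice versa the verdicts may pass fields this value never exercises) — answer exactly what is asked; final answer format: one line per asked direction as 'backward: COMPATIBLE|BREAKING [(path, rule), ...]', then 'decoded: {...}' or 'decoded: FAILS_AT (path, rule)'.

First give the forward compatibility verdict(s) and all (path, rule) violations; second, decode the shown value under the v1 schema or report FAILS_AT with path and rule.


in Invoice below, arrows point writer -> reader
checking forward for Invoice: reader v1 against writer v2:
  attrs: list<float64> -> list<float64>, writer optional; from attrs
  primary: bool -> bool, writer required; from primary
  title: string -> string, writer optional; from title
  rating: float32 -> float32, writer required; from rating
  version: int32 -> int32, writer required; from version
  height: float32 -> float32, writer optional; from height
  id: int32 -> int32, writer optional; from id
  => no violations; forward on Invoice: COMPATIBLE
decode (reader v1):
  attrs := [1.5, 10.0]
  primary := true
  title := "omega"
  rating := 3.75
  version := 3
  height := null (missing; optional => null)
  id := 100
  => decoded: {"attrs": [1.5, 10.0], "primary": true, "title": "omega", "rating": 3.75, "version": 3, "height": null, "id": 100}
checking off the Invoice differences that do not matter here:
  field primary in record Invoice: tag 10 changed to 27 -> fires no rule on Invoice, leaving the asked answer as it is
  field attrs in record Invoice: tag 8 changed to 18 -> fires no rule on Invoice, leaving the asked answer as it is

forward: COMPATIBLE []; decoded: {"attrs": [1.5, 10.0], "primary": true, "title": "omega", "rating": 3.75, "version": 3, "height": null, "id": 100}
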